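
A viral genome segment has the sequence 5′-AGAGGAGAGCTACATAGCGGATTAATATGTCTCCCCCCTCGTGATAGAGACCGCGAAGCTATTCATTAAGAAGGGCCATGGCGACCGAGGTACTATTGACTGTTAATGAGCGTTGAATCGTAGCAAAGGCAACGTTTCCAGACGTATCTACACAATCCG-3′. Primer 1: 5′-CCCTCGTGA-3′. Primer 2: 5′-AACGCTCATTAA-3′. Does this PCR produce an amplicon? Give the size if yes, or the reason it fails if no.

Primer 1 (CCCTCGTGA) matches the top strand at positions 36–44; it acts as a forward primer.
Primer 2's reverse complement is TTAATGAGCGTT, matching the top strand at positions 103–114; it acts as a reverse primer.
The 3' ends face each other across positions 36–114, giving a 79 bp product.

Yes — a 79 bp product.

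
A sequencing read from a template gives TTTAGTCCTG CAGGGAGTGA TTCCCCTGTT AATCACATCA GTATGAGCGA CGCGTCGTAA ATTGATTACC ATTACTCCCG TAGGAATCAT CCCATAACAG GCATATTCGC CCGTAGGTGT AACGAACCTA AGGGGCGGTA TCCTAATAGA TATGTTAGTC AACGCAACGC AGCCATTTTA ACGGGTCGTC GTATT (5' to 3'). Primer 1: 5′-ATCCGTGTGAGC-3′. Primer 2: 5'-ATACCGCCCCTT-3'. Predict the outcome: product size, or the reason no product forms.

Primer 1 (ATCCGTGTGAGC) does not match the top strand, and its reverse complement GCTCACACGGAT does not match either.
With no annealing site for primer 1, no amplification occurs.

No product — primer 1 has no binding site in the template.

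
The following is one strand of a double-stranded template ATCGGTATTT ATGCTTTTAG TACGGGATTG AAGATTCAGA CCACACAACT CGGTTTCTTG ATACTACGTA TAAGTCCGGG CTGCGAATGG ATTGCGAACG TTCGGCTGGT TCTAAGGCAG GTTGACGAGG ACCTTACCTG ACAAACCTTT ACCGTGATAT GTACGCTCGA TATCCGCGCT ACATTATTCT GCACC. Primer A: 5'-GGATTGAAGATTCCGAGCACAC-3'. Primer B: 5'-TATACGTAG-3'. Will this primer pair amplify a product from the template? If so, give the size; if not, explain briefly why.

No product — primer A has no binding site in the template.

Primer A (GGATTGAAGATTCCGAGCACAC) does not match the top strand, and its reverse complement GTGTGCTCGGAATCTTCAATCC does not match either.
With no annealing site for primer A, no amplification occurs.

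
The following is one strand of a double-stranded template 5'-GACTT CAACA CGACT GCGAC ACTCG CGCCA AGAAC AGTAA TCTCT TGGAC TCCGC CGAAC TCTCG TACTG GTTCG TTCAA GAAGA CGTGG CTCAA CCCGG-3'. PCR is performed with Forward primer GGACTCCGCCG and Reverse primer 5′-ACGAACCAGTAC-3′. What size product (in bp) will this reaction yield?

30 bp

Scanning the template, GGACTCCGCCG occurs at positions 47–57; this primer anneals to the bottom strand there with its 3' end pointing downstream.
Reverse complement of the reverse primer: GTACTGGTTCGT. This occurs on the top strand at positions 65–76.
Product length = (reverse-primer end) − (forward-primer start) + 1 = 76 − 47 + 1 = 30 bp.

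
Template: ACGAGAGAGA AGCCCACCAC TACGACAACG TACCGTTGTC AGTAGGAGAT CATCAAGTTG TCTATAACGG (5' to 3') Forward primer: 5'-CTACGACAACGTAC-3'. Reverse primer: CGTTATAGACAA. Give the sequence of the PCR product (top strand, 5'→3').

Scanning the template, CTACGACAACGTAC occurs at positions 20–33; this primer anneals to the bottom strand there with its 3' end pointing downstream.
Taking the reverse complement of CGTTATAGACAA gives TTGTCTATAACG, found at positions 58–69 on the template; the primer anneals here to the top strand with its 3' end pointing upstream.
The product is the template from position 20 through 69 (50 bp).

5'-CTACGACAACGTACCGTTGTCAGTAGGAGATCATCAAGTTGTCTATAACG-3'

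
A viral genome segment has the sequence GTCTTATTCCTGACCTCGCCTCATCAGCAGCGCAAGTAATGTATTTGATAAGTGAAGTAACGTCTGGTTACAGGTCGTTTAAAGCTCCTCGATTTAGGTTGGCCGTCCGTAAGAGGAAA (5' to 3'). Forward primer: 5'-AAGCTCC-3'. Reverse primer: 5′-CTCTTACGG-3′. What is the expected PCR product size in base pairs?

The forward primer matches the template at positions 82–88.
Reverse complement of the reverse primer: CCGTAAGAG. This occurs on the top strand at positions 107–115.
Amplicon spans positions 82–115: 34 bp.

34 bp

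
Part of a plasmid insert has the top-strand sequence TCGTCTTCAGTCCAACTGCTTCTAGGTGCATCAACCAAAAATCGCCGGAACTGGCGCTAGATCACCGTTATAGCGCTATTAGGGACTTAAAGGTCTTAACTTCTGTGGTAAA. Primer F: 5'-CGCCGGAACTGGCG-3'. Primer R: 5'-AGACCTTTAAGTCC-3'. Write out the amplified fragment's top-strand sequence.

Scanning the template, CGCCGGAACTGGCG occurs at positions 43–56; this primer anneals to the bottom strand there with its 3' end pointing downstream.
Taking the reverse complement of AGACCTTTAAGTCC gives GGACTTAAAGGTCT, found at positions 83–96 on the template; the primer anneals here to the top strand with its 3' end pointing upstream.
The product is the template from position 43 through 96 (54 bp).

5'-CGCCGGAACTGGCGCTAGATCACCGTTATAGCGCTATTAGGGACTTAAAGGTCT-3'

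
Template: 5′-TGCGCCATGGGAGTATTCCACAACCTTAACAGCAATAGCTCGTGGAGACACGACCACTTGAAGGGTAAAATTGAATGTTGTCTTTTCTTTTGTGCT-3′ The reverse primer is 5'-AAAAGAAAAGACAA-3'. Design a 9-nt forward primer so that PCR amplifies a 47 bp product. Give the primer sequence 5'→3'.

The reverse primer's reverse complement TTGTCTTTTCTTTT matches the template at positions 78–91, so the product ends at position 91.
A 47 bp product then starts at position 91 − 47 + 1 = 45.
The forward primer is identical to the top strand there: GAGACACGA.

5'-GAGACACGA-3'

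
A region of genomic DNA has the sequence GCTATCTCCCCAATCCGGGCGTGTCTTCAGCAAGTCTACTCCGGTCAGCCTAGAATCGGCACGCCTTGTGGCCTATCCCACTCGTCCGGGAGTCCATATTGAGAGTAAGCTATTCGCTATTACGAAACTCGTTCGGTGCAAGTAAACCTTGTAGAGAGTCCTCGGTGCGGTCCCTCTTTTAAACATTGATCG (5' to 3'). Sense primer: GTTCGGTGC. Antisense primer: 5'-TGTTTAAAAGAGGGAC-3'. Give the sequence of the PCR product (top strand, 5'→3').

Scanning the template, GTTCGGTGC occurs at positions 131–139; this primer anneals to the bottom strand there with its 3' end pointing downstream.
Taking the reverse complement of TGTTTAAAAGAGGGAC gives GTCCCTCTTTTAAACA, found at positions 170–185 on the template; the primer anneals here to the top strand with its 3' end pointing upstream.
The product is the template from position 131 through 185 (55 bp).

5'-GTTCGGTGCAAGTAAACCTTGTAGAGAGTCCTCGGTGCGGTCCCTCTTTTAAACA-3'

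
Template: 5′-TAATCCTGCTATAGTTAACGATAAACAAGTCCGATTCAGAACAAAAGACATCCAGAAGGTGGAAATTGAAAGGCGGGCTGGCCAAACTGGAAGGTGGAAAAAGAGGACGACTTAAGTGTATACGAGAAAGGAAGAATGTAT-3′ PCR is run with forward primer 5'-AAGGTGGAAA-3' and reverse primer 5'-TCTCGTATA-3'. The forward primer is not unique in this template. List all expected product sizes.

72 bp, 37 bp

The forward primer AAGGTGGAAA matches the top strand at positions 56–65, 91–100.
The reverse primer's reverse complement is TATACGAGA, matching at positions 119–127.
Each forward site pairs with the reverse site to give a product ending at position 127: sizes 72, 37 bp.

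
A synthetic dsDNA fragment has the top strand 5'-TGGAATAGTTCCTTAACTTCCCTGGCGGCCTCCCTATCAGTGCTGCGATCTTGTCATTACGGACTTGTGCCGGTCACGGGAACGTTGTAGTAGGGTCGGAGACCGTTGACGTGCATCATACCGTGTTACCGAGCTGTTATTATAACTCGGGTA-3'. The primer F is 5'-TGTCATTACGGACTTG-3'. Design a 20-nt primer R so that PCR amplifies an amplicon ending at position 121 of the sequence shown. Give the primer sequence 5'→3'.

5'-GTATGATGCACGTCAACGGT-3'

The forward primer binds at positions 52–67; the product's 3' end on the top strand is position 121.
The reverse primer anneals to the top strand over positions 102–121, i.e. to ACCGTTGACGTGCATCATAC.
Its sequence written 5'→3' is the reverse complement: GTATGATGCACGTCAACGGT.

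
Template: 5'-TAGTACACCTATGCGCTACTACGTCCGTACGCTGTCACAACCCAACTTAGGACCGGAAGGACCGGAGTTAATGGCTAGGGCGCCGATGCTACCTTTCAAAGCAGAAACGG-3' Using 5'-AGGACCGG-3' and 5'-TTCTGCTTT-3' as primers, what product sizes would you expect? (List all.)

The forward primer AGGACCGG matches the top strand at positions 49–56, 58–65.
The reverse primer's reverse complement is AAAGCAGAA, matching at positions 98–106.
Each forward site pairs with the reverse site to give a product ending at position 106: sizes 58, 49 bp.

58 bp, 49 bp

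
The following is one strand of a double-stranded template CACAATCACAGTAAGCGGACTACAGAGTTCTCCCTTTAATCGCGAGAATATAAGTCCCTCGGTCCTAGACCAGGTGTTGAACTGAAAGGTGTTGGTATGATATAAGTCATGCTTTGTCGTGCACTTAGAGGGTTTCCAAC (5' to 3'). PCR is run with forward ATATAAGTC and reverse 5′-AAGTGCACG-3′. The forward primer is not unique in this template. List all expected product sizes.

79 bp, 27 bp

The forward primer ATATAAGTC matches the top strand at positions 48–56, 100–108.
The reverse primer's reverse complement is CGTGCACTT, matching at positions 118–126.
Each forward site pairs with the reverse site to give a product ending at position 126: sizes 79, 27 bp.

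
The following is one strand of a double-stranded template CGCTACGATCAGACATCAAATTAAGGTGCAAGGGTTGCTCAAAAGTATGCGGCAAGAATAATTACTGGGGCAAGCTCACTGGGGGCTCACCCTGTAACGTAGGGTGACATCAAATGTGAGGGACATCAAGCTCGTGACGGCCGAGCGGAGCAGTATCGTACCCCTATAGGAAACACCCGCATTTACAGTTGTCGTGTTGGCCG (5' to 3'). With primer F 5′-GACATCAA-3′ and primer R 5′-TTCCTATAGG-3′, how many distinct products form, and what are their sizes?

The forward primer GACATCAA matches the top strand at positions 12–19, 106–113, 122–129.
The reverse primer's reverse complement is CCTATAGGAA, matching at positions 163–172.
Each forward site pairs with the reverse site to give a product ending at position 172: sizes 161, 67, 51 bp.

Three products: 161 bp, 67 bp, 51 bp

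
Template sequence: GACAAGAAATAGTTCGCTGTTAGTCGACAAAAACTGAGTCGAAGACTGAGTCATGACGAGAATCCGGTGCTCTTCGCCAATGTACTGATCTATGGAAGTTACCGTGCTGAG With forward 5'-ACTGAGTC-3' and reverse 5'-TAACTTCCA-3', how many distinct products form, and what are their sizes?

Two products: 69 bp, 57 bp

The forward primer ACTGAGTC matches the top strand at positions 33–40, 45–52.
The reverse primer's reverse complement is TGGAAGTTA, matching at positions 93–101.
Each forward site pairs with the reverse site to give a product ending at position 101: sizes 69, 57 bp.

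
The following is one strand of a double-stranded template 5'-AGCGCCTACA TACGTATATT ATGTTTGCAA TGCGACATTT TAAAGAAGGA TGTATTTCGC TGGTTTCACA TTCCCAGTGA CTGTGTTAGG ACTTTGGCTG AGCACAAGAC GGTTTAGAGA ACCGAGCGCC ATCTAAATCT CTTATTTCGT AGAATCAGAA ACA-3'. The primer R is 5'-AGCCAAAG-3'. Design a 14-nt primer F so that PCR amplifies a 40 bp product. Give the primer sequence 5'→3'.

The reverse primer's reverse complement CTTTGGCT matches the template at positions 92–99, so the product ends at position 99.
A 40 bp product then starts at position 99 − 40 + 1 = 60.
The forward primer is identical to the top strand there: CTGGTTTCACATTC.

5'-CTGGTTTCACATTC-3'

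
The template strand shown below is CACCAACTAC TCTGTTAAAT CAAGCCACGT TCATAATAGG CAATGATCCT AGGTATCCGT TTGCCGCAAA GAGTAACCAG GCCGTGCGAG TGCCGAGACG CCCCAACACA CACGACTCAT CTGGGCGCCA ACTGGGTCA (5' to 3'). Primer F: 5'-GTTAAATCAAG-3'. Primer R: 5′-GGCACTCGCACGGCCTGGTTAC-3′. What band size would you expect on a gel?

81 bp

Forward primer GTTAAATCAAG is found on the top strand at positions 14–24.
The reverse primer's reverse complement is GTAACCAGGCCGTGCGAGTGCC, which matches the template at positions 73–94.
The product runs from position 14 to position 94, so its length is 94 − 14 + 1 = 81 bp.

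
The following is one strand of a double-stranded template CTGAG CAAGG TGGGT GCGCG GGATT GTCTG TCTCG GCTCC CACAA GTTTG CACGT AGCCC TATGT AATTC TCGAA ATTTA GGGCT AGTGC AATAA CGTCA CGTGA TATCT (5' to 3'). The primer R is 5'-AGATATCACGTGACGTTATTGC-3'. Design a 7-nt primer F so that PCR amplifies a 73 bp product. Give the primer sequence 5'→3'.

5'-TCCCACA-3'

The reverse primer's reverse complement GCAATAACGTCACGTGATATCT matches the template at positions 89–110, so the product ends at position 110.
A 73 bp product then starts at position 110 − 73 + 1 = 38.
The forward primer is identical to the top strand there: TCCCACA.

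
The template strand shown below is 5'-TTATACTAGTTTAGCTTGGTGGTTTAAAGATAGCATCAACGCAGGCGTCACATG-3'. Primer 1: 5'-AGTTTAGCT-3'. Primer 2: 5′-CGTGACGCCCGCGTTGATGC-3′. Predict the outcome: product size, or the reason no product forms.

No product — primer 2 has no binding site in the template.

Primer 2 (CGTGACGCCCGCGTTGATGC) does not match the top strand, and its reverse complement GCATCAACGCGGGCGTCACG does not match either.
With no annealing site for primer 2, no amplification occurs.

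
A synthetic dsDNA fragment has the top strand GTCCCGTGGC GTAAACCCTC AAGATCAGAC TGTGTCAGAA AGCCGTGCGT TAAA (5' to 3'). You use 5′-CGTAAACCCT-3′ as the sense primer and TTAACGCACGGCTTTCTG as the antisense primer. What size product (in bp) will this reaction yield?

Scanning the template, CGTAAACCCT occurs at positions 10–19; this primer anneals to the bottom strand there with its 3' end pointing downstream.
Reverse complement of the reverse primer: CAGAAAGCCGTGCGTTAA. This occurs on the top strand at positions 36–53.
Amplicon spans positions 10–53: 44 bp.

44 bp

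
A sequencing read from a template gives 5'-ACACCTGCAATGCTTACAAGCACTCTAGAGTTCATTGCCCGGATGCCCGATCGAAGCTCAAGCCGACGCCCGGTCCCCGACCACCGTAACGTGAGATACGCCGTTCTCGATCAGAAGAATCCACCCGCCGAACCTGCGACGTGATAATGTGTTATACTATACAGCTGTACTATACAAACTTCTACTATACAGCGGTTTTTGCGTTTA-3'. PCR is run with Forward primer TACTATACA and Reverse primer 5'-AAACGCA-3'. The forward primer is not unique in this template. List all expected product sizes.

The forward primer TACTATACA matches the top strand at positions 155–163, 168–176, 183–191.
The reverse primer's reverse complement is TGCGTTT, matching at positions 200–206.
Each forward site pairs with the reverse site to give a product ending at position 206: sizes 52, 39, 24 bp.

52 bp, 39 bp, 24 bp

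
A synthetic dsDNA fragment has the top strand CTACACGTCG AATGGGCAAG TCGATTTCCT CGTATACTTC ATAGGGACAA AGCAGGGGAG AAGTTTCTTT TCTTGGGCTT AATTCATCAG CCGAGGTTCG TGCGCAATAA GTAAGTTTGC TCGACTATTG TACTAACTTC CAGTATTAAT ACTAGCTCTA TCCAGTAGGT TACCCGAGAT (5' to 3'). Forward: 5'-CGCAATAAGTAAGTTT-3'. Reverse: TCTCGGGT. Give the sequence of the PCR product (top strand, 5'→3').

5'-CGCAATAAGTAAGTTTGCTCGACTATTGTACTAACTTCCAGTATTAATACTAGCTCTATCCAGTAGGTTACCCGAGA-3'

The forward primer matches the template at positions 103–118.
The reverse primer's reverse complement is ACCCGAGA, which matches the template at positions 172–179.
The product is the template from position 103 through 179 (77 bp).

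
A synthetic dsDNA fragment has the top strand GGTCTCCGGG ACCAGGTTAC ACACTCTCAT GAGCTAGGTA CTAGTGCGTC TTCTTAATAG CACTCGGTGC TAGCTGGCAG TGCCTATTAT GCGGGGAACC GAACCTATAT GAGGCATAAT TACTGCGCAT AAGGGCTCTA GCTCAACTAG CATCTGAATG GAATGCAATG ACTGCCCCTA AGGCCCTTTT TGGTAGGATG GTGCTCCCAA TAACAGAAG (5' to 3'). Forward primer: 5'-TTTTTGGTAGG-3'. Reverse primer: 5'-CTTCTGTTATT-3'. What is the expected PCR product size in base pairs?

33 bp

Scanning the template, TTTTTGGTAGG occurs at positions 187–197; this primer anneals to the bottom strand there with its 3' end pointing downstream.
The reverse primer's reverse complement is AATAACAGAAG, which matches the template at positions 209–219.
Product length = (reverse-primer end) − (forward-primer start) + 1 = 219 − 187 + 1 = 33 bp.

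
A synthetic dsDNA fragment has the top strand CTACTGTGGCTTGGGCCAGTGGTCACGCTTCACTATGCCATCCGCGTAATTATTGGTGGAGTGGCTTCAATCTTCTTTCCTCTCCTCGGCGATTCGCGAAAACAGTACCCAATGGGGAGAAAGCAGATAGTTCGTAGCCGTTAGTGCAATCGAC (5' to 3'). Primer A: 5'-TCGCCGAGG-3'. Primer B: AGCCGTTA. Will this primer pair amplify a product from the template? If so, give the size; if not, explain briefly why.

No product — the primers' 3' ends point away from each other.

Primer A (TCGCCGAGG) has reverse complement CCTCGGCGA, which matches the top strand at positions 84–92; primer A anneals to the top strand there with its 3' end pointing upstream toward position 84.
Primer B (AGCCGTTA) matches the top strand directly at positions 136–143; it anneals to the bottom strand with its 3' end pointing downstream toward position 143.
The 3' ends diverge (primer A extends toward position 1, primer B toward position 154), so the primers never converge on a shared product.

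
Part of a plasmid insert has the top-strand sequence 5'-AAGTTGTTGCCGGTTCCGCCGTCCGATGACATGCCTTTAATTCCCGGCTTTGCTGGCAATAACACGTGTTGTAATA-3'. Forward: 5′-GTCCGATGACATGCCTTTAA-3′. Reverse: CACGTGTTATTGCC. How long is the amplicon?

48 bp

Scanning the template, GTCCGATGACATGCCTTTAA occurs at positions 21–40; this primer anneals to the bottom strand there with its 3' end pointing downstream.
The reverse primer's reverse complement is GGCAATAACACGTG, which matches the template at positions 55–68.
Amplicon spans positions 21–68: 48 bp.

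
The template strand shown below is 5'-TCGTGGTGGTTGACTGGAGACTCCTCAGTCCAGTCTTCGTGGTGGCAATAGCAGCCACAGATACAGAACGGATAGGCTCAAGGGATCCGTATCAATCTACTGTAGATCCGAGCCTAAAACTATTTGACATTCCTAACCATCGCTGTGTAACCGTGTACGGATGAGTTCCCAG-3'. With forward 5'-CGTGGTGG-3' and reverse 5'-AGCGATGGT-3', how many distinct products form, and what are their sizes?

The forward primer CGTGGTGG matches the top strand at positions 2–9, 38–45.
The reverse primer's reverse complement is ACCATCGCT, matching at positions 136–144.
Each forward site pairs with the reverse site to give a product ending at position 144: sizes 143, 107 bp.

Two products: 143 bp, 107 bp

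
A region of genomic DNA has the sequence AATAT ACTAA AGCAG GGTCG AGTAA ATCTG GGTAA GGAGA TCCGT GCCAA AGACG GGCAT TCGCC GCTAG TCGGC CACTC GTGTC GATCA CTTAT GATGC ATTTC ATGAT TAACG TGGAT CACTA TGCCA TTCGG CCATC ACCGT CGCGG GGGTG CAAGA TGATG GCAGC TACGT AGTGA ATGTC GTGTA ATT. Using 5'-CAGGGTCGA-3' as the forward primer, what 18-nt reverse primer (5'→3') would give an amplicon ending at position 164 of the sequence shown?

The forward primer binds at positions 13–21; the product's 3' end on the top strand is position 164.
The reverse primer anneals to the top strand over positions 147–164, i.e. to GCGGGGGTGCAAGATGAT.
Its sequence written 5'→3' is the reverse complement: ATCATCTTGCACCCCCGC.

5'-ATCATCTTGCACCCCCGC-3'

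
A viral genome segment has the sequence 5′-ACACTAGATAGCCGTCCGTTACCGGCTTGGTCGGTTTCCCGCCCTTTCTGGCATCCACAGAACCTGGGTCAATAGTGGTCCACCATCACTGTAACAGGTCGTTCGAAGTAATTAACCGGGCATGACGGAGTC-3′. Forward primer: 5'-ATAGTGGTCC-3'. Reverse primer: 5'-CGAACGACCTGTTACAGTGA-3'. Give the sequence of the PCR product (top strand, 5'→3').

Scanning the template, ATAGTGGTCC occurs at positions 72–81; this primer anneals to the bottom strand there with its 3' end pointing downstream.
The reverse primer's reverse complement is TCACTGTAACAGGTCGTTCG, which matches the template at positions 86–105.
The product is the template from position 72 through 105 (34 bp).

5'-ATAGTGGTCCACCATCACTGTAACAGGTCGTTCG-3'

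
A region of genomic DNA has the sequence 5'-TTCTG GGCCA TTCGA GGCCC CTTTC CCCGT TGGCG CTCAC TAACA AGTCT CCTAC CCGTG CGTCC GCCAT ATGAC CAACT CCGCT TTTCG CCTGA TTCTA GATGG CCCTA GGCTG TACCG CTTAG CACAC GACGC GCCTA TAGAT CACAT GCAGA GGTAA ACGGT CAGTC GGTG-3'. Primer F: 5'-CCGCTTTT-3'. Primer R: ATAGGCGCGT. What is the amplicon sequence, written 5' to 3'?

5'-CCGCTTTTCGCCTGATTCTAGATGGCCCTAGGCTGTACCGCTTAGCACACGACGCGCCTAT-3'

Forward primer CCGCTTTT is found on the top strand at positions 81–88.
The reverse primer's reverse complement is ACGCGCCTAT, which matches the template at positions 132–141.
The product is the template from position 81 through 141 (61 bp).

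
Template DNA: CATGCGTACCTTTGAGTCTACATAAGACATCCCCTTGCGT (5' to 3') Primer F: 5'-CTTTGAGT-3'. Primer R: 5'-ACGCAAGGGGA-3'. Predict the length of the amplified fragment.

31 bp

Forward primer CTTTGAGT is found on the top strand at positions 10–17.
Reverse complement of the reverse primer: TCCCCTTGCGT. This occurs on the top strand at positions 30–40.
The product runs from position 10 to position 40, so its length is 40 − 10 + 1 = 31 bp.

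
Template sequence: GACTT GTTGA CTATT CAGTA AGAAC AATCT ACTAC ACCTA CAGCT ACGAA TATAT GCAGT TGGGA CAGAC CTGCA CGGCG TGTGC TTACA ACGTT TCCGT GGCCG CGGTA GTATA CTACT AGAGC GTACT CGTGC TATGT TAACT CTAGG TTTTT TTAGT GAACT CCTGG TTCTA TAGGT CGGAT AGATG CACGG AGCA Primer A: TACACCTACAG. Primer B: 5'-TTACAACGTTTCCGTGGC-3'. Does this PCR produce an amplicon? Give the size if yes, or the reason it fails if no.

No product — both primers anneal to the same strand and extend in the same direction.

Primer A (TACACCTACAG) matches the top strand at positions 33–43 (3' end points downstream).
Primer B (TTACAACGTTTCCGTGGC) also matches the top strand directly, at positions 86–103 — its reverse complement GCCACGGAAACGTTGTAA is not present.
Both primers anneal to the bottom strand with 3' ends pointing the same way, so neither can prime synthesis back toward the other.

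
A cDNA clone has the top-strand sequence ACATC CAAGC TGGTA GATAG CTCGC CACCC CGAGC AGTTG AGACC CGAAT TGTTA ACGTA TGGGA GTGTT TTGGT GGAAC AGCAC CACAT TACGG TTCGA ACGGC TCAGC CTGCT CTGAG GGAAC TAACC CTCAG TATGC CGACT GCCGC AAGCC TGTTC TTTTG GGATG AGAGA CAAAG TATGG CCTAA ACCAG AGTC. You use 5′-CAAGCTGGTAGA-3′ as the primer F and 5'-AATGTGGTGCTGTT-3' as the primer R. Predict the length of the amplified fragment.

86 bp

Scanning the template, CAAGCTGGTAGA occurs at positions 6–17; this primer anneals to the bottom strand there with its 3' end pointing downstream.
Reverse complement of the reverse primer: AACAGCACCACATT. This occurs on the top strand at positions 78–91.
Product length = (reverse-primer end) − (forward-primer start) + 1 = 91 − 6 + 1 = 86 bp.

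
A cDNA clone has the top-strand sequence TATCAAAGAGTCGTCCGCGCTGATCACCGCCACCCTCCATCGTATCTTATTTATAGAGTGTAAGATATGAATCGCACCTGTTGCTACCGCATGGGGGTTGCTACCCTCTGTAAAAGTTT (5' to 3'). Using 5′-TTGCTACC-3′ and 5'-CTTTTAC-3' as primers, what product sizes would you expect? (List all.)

36 bp, 19 bp

The forward primer TTGCTACC matches the top strand at positions 81–88, 98–105.
The reverse primer's reverse complement is GTAAAAG, matching at positions 110–116.
Each forward site pairs with the reverse site to give a product ending at position 116: sizes 36, 19 bp.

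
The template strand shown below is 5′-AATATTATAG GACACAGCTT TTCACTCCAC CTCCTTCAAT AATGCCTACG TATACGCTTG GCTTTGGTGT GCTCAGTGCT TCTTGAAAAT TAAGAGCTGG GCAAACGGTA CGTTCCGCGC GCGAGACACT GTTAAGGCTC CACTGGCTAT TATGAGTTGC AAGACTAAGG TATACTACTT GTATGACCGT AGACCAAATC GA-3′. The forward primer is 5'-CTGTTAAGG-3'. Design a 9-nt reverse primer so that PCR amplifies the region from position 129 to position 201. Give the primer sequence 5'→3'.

The product's 3' end on the top strand is position 201.
The reverse primer anneals to the top strand over positions 193–201, i.e. to ACCAAATCG.
Its sequence written 5'→3' is the reverse complement: CGATTTGGT.

5'-CGATTTGGT-3'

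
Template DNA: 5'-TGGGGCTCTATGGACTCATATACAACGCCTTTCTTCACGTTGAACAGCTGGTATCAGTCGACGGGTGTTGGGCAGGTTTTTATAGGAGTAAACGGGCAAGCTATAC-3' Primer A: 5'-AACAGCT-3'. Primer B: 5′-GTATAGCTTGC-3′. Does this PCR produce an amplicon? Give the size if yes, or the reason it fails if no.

Primer A (AACAGCT) matches the top strand at positions 43–49; it acts as a forward primer.
Primer B's reverse complement is GCAAGCTATAC, matching the top strand at positions 96–106; it acts as a reverse primer.
The 3' ends face each other across positions 43–106, giving a 64 bp product.

Yes — a 64 bp product.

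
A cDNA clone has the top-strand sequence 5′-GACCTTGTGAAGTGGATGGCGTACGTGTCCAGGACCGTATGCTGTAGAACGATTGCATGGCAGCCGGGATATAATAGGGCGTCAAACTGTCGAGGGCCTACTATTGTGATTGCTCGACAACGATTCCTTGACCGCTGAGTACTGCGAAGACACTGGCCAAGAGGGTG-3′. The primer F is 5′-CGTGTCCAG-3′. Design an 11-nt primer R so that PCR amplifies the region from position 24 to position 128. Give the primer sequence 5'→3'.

The product's 3' end on the top strand is position 128.
The reverse primer anneals to the top strand over positions 118–128, i.e. to CAACGATTCCT.
Its sequence written 5'→3' is the reverse complement: AGGAATCGTTG.

5'-AGGAATCGTTG-3'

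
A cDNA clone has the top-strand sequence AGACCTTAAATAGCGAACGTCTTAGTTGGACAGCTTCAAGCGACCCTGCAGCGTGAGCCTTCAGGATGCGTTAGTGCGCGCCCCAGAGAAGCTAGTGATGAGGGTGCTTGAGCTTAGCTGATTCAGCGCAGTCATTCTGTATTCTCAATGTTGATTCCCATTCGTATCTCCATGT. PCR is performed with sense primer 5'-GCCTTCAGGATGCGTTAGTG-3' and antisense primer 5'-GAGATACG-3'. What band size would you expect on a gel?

114 bp

The forward primer matches the template at positions 57–76.
Taking the reverse complement of GAGATACG gives CGTATCTC, found at positions 163–170 on the template; the primer anneals here to the top strand with its 3' end pointing upstream.
Amplicon spans positions 57–170: 114 bp.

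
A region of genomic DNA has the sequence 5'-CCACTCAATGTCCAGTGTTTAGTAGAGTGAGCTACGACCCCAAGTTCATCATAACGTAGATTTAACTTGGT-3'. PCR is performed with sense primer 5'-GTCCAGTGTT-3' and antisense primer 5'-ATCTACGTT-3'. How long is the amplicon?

Forward primer GTCCAGTGTT is found on the top strand at positions 10–19.
Reverse complement of the reverse primer: AACGTAGAT. This occurs on the top strand at positions 53–61.
The product runs from position 10 to position 61, so its length is 61 − 10 + 1 = 52 bp.

52 bp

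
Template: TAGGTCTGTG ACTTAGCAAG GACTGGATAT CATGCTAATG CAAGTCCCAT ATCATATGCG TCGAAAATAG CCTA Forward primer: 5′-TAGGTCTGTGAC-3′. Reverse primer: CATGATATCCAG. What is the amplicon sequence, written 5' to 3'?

Forward primer TAGGTCTGTGAC is found on the top strand at positions 1–12.
The reverse primer's reverse complement is CTGGATATCATG, which matches the template at positions 23–34.
The product is the template from position 1 through 34 (34 bp).

5'-TAGGTCTGTGACTTAGCAAGGACTGGATATCATG-3'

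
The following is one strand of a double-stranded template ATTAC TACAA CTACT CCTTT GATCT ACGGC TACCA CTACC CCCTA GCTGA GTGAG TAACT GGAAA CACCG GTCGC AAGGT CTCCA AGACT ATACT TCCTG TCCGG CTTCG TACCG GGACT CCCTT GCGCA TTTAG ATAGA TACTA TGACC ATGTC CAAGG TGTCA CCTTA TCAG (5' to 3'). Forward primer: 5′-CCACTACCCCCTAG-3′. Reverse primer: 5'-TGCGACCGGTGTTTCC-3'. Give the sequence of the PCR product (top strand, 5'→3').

Forward primer CCACTACCCCCTAG is found on the top strand at positions 33–46.
Taking the reverse complement of TGCGACCGGTGTTTCC gives GGAAACACCGGTCGCA, found at positions 61–76 on the template; the primer anneals here to the top strand with its 3' end pointing upstream.
The product is the template from position 33 through 76 (44 bp).

5'-CCACTACCCCCTAGCTGAGTGAGTAACTGGAAACACCGGTCGCA-3'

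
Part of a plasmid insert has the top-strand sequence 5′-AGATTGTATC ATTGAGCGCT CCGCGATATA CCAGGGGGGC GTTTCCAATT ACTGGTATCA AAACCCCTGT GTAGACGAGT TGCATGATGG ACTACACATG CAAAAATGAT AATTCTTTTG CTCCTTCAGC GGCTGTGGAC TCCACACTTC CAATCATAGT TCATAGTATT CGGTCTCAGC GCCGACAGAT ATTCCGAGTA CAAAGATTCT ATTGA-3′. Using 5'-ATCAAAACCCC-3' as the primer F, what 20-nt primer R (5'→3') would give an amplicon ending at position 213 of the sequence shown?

The forward primer binds at positions 57–67; the product's 3' end on the top strand is position 213.
The reverse primer anneals to the top strand over positions 194–213, i.e. to CCGAGTACAAAGATTCTATT.
Its sequence written 5'→3' is the reverse complement: AATAGAATCTTTGTACTCGG.

5'-AATAGAATCTTTGTACTCGG-3'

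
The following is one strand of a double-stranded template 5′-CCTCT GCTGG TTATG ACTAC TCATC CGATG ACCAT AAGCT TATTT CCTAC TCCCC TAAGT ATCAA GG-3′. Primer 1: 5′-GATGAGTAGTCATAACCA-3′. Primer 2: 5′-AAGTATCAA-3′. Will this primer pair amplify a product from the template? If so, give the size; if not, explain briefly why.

Primer 1 (GATGAGTAGTCATAACCA) has reverse complement TGGTTATGACTACTCATC, which matches the top strand at positions 8–25; primer 1 anneals to the top strand there with its 3' end pointing upstream toward position 8.
Primer 2 (AAGTATCAA) matches the top strand directly at positions 57–65; it anneals to the bottom strand with its 3' end pointing downstream toward position 65.
The 3' ends diverge (primer 1 extends toward position 1, primer 2 toward position 67), so the primers never converge on a shared product.

No product — the primers' 3' ends point away from each other.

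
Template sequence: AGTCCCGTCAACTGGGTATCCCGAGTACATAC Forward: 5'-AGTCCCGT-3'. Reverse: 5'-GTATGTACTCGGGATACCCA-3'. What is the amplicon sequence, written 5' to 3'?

5'-AGTCCCGTCAACTGGGTATCCCGAGTACATAC-3'

Forward primer AGTCCCGT is found on the top strand at positions 1–8.
The reverse primer's reverse complement is TGGGTATCCCGAGTACATAC, which matches the template at positions 13–32.
The product is the template from position 1 through 32 (32 bp).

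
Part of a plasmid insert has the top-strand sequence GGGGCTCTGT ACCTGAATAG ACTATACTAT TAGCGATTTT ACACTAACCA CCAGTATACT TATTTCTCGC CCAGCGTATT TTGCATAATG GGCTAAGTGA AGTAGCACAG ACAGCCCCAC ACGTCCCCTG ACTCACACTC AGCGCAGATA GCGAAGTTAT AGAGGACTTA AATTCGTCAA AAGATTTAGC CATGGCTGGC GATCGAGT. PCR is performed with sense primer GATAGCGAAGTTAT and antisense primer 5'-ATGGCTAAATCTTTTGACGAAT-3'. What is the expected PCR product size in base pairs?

The forward primer matches the template at positions 147–160.
Reverse complement of the reverse primer: ATTCGTCAAAAGATTTAGCCAT. This occurs on the top strand at positions 172–193.
The product runs from position 147 to position 193, so its length is 193 − 147 + 1 = 47 bp.

47 bp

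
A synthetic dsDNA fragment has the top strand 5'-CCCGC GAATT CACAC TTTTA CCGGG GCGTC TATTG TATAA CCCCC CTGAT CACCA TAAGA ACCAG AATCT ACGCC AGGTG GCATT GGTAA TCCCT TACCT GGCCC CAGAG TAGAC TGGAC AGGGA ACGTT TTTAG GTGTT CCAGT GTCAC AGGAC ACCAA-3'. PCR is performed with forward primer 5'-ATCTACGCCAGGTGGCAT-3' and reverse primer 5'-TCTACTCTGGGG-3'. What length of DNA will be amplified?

48 bp

Scanning the template, ATCTACGCCAGGTGGCAT occurs at positions 67–84; this primer anneals to the bottom strand there with its 3' end pointing downstream.
Taking the reverse complement of TCTACTCTGGGG gives CCCCAGAGTAGA, found at positions 103–114 on the template; the primer anneals here to the top strand with its 3' end pointing upstream.
Amplicon spans positions 67–114: 48 bp.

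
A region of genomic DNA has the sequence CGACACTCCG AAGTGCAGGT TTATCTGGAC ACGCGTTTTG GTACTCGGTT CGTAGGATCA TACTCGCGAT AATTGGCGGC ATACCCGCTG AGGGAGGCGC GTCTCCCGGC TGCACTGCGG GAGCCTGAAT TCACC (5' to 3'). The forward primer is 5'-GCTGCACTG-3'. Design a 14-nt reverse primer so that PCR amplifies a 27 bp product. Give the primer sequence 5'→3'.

The forward primer binds at positions 109–117, so a 27 bp product ends at position 109 + 27 − 1 = 135.
The reverse primer anneals to the top strand over positions 122–135, i.e. to AGCCTGAATTCACC.
Its sequence written 5'→3' is the reverse complement: GGTGAATTCAGGCT.

5'-GGTGAATTCAGGCT-3'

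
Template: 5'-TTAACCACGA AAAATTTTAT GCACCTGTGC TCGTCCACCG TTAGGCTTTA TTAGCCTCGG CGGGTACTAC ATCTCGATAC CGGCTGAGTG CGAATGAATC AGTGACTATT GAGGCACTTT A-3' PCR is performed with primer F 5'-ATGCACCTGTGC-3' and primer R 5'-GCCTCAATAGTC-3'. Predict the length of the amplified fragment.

97 bp

Forward primer ATGCACCTGTGC is found on the top strand at positions 19–30.
Reverse complement of the reverse primer: GACTATTGAGGC. This occurs on the top strand at positions 104–115.
Product length = (reverse-primer end) − (forward-primer start) + 1 = 115 − 19 + 1 = 97 bp.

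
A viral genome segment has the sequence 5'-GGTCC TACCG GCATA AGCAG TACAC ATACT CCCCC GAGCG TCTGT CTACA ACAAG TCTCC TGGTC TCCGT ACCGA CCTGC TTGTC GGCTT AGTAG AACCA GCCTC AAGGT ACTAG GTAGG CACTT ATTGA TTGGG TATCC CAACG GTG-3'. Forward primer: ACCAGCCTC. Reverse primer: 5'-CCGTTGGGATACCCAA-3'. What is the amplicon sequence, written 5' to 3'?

Forward primer ACCAGCCTC is found on the top strand at positions 97–105.
Reverse complement of the reverse primer: TTGGGTATCCCAACGG. This occurs on the top strand at positions 131–146.
The product is the template from position 97 through 146 (50 bp).

5'-ACCAGCCTCAAGGTACTAGGTAGGCACTTATTGATTGGGTATCCCAACGG-3'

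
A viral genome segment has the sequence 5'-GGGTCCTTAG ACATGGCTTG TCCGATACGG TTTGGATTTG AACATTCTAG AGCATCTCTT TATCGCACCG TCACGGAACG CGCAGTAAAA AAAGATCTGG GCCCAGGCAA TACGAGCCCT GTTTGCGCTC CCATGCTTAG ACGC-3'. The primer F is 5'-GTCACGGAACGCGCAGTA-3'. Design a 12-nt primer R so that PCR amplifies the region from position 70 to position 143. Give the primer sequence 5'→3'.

The product's 3' end on the top strand is position 143.
The reverse primer anneals to the top strand over positions 132–143, i.e. to CATGCTTAGACG.
Its sequence written 5'→3' is the reverse complement: CGTCTAAGCATG.

5'-CGTCTAAGCATG-3'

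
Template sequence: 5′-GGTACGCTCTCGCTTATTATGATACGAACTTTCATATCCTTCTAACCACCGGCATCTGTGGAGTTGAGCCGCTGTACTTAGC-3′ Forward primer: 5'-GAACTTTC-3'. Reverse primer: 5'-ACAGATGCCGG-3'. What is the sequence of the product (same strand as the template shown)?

Scanning the template, GAACTTTC occurs at positions 26–33; this primer anneals to the bottom strand there with its 3' end pointing downstream.
Taking the reverse complement of ACAGATGCCGG gives CCGGCATCTGT, found at positions 49–59 on the template; the primer anneals here to the top strand with its 3' end pointing upstream.
The product is the template from position 26 through 59 (34 bp).

5'-GAACTTTCATATCCTTCTAACCACCGGCATCTGT-3'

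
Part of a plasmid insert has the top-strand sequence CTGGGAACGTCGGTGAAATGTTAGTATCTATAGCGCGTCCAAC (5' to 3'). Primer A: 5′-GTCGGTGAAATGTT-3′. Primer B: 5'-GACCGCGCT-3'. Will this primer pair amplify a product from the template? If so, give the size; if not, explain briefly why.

No product — primer B has no binding site in the template.

Primer B (GACCGCGCT) does not match the top strand, and its reverse complement AGCGCGGTC does not match either.
With no annealing site for primer B, no amplification occurs.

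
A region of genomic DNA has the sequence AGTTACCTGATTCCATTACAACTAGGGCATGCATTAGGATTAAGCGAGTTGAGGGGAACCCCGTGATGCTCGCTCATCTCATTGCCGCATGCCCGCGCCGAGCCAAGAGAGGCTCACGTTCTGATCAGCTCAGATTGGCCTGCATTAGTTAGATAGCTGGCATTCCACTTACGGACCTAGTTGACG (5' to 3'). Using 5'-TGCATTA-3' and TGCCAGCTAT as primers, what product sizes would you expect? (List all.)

The forward primer TGCATTA matches the top strand at positions 30–36, 141–147.
The reverse primer's reverse complement is ATAGCTGGCA, matching at positions 153–162.
Each forward site pairs with the reverse site to give a product ending at position 162: sizes 133, 22 bp.

133 bp, 22 bp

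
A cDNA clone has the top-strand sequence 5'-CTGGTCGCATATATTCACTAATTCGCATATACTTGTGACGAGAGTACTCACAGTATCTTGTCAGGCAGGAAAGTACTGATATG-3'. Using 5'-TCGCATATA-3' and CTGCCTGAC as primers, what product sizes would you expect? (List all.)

The forward primer TCGCATATA matches the top strand at positions 5–13, 23–31.
The reverse primer's reverse complement is GTCAGGCAG, matching at positions 60–68.
Each forward site pairs with the reverse site to give a product ending at position 68: sizes 64, 46 bp.

64 bp, 46 bp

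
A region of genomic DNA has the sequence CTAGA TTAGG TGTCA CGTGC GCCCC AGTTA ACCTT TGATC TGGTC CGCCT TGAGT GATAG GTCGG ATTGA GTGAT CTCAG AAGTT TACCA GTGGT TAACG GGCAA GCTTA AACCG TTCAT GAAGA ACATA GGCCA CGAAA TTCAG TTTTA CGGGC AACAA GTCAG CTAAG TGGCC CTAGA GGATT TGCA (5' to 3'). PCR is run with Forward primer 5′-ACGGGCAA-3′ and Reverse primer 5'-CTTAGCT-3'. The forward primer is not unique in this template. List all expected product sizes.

73 bp, 21 bp

The forward primer ACGGGCAA matches the top strand at positions 98–105, 150–157.
The reverse primer's reverse complement is AGCTAAG, matching at positions 164–170.
Each forward site pairs with the reverse site to give a product ending at position 170: sizes 73, 21 bp.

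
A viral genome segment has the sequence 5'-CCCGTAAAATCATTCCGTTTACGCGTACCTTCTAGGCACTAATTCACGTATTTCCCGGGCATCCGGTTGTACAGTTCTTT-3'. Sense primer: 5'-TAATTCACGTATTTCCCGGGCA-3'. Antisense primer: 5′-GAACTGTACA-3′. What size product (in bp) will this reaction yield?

38 bp

Forward primer TAATTCACGTATTTCCCGGGCA is found on the top strand at positions 40–61.
Reverse complement of the reverse primer: TGTACAGTTC. This occurs on the top strand at positions 68–77.
Product length = (reverse-primer end) − (forward-primer start) + 1 = 77 − 40 + 1 = 38 bp.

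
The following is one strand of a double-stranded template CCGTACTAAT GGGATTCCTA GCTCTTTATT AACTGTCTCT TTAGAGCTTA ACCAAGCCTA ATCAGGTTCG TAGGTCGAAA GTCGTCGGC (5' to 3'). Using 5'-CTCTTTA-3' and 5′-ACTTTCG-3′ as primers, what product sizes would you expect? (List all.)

The forward primer CTCTTTA matches the top strand at positions 22–28, 37–43.
The reverse primer's reverse complement is CGAAAGT, matching at positions 76–82.
Each forward site pairs with the reverse site to give a product ending at position 82: sizes 61, 46 bp.

61 bp, 46 bp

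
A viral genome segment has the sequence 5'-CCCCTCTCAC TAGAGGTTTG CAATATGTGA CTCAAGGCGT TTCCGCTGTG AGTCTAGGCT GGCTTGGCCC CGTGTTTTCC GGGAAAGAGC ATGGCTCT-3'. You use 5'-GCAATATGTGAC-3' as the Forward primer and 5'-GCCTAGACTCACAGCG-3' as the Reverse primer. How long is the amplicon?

40 bp

The forward primer matches the template at positions 20–31.
Reverse complement of the reverse primer: CGCTGTGAGTCTAGGC. This occurs on the top strand at positions 44–59.
The product runs from position 20 to position 59, so its length is 59 − 20 + 1 = 40 bp.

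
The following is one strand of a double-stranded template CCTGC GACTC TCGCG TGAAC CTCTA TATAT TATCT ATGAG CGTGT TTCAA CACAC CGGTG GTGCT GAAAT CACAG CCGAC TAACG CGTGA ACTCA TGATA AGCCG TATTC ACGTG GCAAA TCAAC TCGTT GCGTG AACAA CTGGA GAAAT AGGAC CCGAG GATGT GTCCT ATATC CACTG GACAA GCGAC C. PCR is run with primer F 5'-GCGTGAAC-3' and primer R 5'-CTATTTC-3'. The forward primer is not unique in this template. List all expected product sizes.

140 bp, 68 bp, 22 bp

The forward primer GCGTGAAC matches the top strand at positions 13–20, 85–92, 131–138.
The reverse primer's reverse complement is GAAATAG, matching at positions 146–152.
Each forward site pairs with the reverse site to give a product ending at position 152: sizes 140, 68, 22 bp.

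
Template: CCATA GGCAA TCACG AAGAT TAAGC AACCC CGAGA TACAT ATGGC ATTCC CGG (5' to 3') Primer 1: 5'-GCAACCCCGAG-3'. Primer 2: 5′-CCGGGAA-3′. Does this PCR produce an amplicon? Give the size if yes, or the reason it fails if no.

Primer 1 (GCAACCCCGAG) matches the top strand at positions 24–34; it acts as a forward primer.
Primer 2's reverse complement is TTCCCGG, matching the top strand at positions 47–53; it acts as a reverse primer.
The 3' ends face each other across positions 24–53, giving a 30 bp product.

Yes — a 30 bp product.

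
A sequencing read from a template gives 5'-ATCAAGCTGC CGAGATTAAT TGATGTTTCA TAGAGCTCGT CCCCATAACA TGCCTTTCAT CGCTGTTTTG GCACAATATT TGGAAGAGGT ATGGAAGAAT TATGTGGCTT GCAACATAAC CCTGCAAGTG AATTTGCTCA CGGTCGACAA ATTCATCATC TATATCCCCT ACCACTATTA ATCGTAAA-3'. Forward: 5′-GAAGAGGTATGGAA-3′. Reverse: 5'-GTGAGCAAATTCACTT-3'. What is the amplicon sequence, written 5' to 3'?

5'-GAAGAGGTATGGAAGAATTATGTGGCTTGCAACATAACCCTGCAAGTGAATTTGCTCAC-3'

Forward primer GAAGAGGTATGGAA is found on the top strand at positions 83–96.
The reverse primer's reverse complement is AAGTGAATTTGCTCAC, which matches the template at positions 126–141.
The product is the template from position 83 through 141 (59 bp).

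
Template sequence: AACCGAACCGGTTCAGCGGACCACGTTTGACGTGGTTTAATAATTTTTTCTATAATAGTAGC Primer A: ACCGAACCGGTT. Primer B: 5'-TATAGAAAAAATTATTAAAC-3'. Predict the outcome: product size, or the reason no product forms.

Yes — a 53 bp product.

Primer A (ACCGAACCGGTT) matches the top strand at positions 2–13; it acts as a forward primer.
Primer B's reverse complement is GTTTAATAATTTTTTCTATA, matching the top strand at positions 35–54; it acts as a reverse primer.
The 3' ends face each other across positions 2–54, giving a 53 bp product.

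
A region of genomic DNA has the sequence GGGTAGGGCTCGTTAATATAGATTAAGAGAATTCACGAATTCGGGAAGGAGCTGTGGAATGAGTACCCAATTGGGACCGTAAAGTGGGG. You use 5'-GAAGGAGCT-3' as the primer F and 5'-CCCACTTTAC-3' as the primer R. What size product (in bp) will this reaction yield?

44 bp

Forward primer GAAGGAGCT is found on the top strand at positions 45–53.
Taking the reverse complement of CCCACTTTAC gives GTAAAGTGGG, found at positions 79–88 on the template; the primer anneals here to the top strand with its 3' end pointing upstream.
Product length = (reverse-primer end) − (forward-primer start) + 1 = 88 − 45 + 1 = 44 bp.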